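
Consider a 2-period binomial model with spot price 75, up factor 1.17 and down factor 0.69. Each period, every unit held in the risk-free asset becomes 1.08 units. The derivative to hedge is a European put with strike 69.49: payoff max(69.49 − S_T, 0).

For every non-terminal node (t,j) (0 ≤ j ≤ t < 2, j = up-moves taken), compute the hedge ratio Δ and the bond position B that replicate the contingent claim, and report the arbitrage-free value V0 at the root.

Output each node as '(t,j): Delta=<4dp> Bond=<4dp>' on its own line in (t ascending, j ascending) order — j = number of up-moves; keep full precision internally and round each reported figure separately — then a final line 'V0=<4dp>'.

(0,0): Delta=-0.3067 Bond=26.3544
(1,0): Delta=-1.0000 Bond=64.3426
(1,1): Delta=-0.2123 Bond=20.1827
V0=3.3542

Under the risk-neutral measure, an up-move has probability p* = (R−d)/(u−d) = 0.8125 and values discount at R = 1.08.
Terminal values V(2,·): V(2,0)=33.7825, V(2,1)=8.9425, V(2,2)=0.0000
Node (1,0) S=51.7500: V=(p*·8.9425+(1−p*)·33.7825)/1.08=12.5926; Δ=(8.9425−33.7825)/(60.5475−35.7075)=-1.0000; B=V−Δ·S=64.3426
Node (1,1) S=87.7500: V=(p*·0.0000+(1−p*)·8.9425)/1.08=1.5525; Δ=(0.0000−8.9425)/(102.6675−60.5475)=-0.2123; B=V−Δ·S=20.1827
Node (0,0) S=75.0000: V=(p*·1.5525+(1−p*)·12.5926)/1.08=3.3542; Δ=(1.5525−12.5926)/(87.7500−51.7500)=-0.3067; B=V−Δ·S=26.3544
Check: Δ(0,0)·S0 + B(0,0) = 3.3542 = V0.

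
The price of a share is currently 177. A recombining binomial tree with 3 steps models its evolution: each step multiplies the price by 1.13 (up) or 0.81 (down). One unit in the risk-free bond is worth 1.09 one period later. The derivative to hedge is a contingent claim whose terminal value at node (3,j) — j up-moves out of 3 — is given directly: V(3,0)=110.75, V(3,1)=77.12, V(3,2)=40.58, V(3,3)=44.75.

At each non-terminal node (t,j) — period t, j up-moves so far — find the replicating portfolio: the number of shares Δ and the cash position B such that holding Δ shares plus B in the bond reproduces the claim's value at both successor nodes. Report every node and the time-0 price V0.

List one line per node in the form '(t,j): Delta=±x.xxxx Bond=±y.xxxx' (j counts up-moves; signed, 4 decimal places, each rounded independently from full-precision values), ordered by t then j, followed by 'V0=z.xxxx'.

Since d<R<u, set p* = (R−d)/(u−d) = 0.8750; price each node as the discounted p*-expectation of its children.
Terminal values V(3,·): V(3,0)=110.7500, V(3,1)=77.1200, V(3,2)=40.5800, V(3,3)=44.7500
(2,0): S=116.1297. Δ = (V_up−V_dn)/(S_up−S_dn) = (77.1200−110.7500)/(131.2266−94.0651) = -0.9050. V = [p*·77.1200 + (1−p*)·110.7500]/1.09 = 74.6089. B = V − Δ·S = 179.7027.
(2,1): S=162.0081. Δ = (V_up−V_dn)/(S_up−S_dn) = (40.5800−77.1200)/(183.0692−131.2266) = -0.7048. V = [p*·40.5800 + (1−p*)·77.1200]/1.09 = 41.4197. B = V − Δ·S = 155.6072.
(2,2): S=226.0113. Δ = (V_up−V_dn)/(S_up−S_dn) = (44.7500−40.5800)/(255.3928−183.0692) = 0.0577. V = [p*·44.7500 + (1−p*)·40.5800]/1.09 = 40.5768. B = V − Δ·S = 27.5456.
(1,0): S=143.3700. Δ = (V_up−V_dn)/(S_up−S_dn) = (41.4197−74.6089)/(162.0081−116.1297) = -0.7234. V = [p*·41.4197 + (1−p*)·74.6089]/1.09 = 41.8059. B = V − Δ·S = 145.5222.
(1,1): S=200.0100. Δ = (V_up−V_dn)/(S_up−S_dn) = (40.5768−41.4197)/(226.0113−162.0081) = -0.0132. V = [p*·40.5768 + (1−p*)·41.4197]/1.09 = 37.3231. B = V − Δ·S = 39.9571.
(0,0): S=177.0000. Δ = (V_up−V_dn)/(S_up−S_dn) = (37.3231−41.8059)/(200.0100−143.3700) = -0.0791. V = [p*·37.3231 + (1−p*)·41.8059]/1.09 = 34.7555. B = V − Δ·S = 48.7640.
Self-financing check: at every node Δ·S+B equals the discounted successor values.

(0,0): Delta=-0.0791 Bond=48.7640
(1,0): Delta=-0.7234 Bond=145.5222
(1,1): Delta=-0.0132 Bond=39.9571
(2,0): Delta=-0.9050 Bond=179.7027
(2,1): Delta=-0.7048 Bond=155.6072
(2,2): Delta=0.0577 Bond=27.5456
V0=34.7555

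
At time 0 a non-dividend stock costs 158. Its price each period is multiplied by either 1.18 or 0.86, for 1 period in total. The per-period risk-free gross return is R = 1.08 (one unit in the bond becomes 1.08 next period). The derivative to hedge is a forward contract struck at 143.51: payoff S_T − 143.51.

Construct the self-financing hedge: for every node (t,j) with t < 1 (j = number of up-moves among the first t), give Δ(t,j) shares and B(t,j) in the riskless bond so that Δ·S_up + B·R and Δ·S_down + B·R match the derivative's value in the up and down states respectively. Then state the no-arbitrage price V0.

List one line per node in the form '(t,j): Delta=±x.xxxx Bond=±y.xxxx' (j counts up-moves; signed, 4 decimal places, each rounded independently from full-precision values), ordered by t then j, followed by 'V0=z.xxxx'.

(0,0): Delta=1.0000 Bond=-132.8796
V0=25.1204

Under the risk-neutral measure, an up-move has probability p* = (R−d)/(u−d) = 0.6875 and values discount at R = 1.08.
Terminal payoffs: V(1,0)=-7.6300, V(1,1)=42.9300
  t=0,j=0: stock 158.0000 → up 186.4400 (V=42.9300), down 135.8800 (V=-7.6300). Price 25.1204; hedge Δ=1.0000, bond B=-132.8796.
Each (Δ,B) replicates both successor values, so the strategy is self-financing and V0 is arbitrage-free.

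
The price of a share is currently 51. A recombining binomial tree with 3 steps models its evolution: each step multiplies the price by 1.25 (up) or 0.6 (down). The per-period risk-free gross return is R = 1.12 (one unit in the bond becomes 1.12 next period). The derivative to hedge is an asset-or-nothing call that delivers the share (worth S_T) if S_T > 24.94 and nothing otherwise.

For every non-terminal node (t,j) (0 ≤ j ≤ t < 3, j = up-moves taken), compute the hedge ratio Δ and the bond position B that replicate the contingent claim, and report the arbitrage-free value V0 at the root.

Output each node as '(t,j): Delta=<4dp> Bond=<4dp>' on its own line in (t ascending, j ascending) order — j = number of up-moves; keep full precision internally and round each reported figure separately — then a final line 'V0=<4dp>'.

(0,0): Delta=1.1651 Bond=-10.0525
(1,0): Delta=1.7170 Bond=-28.1471
(1,1): Delta=1.0989 Bond=-7.0368
(2,0): Delta=0.0000 Bond=0.0000
(2,1): Delta=1.9231 Bond=-39.4059
(2,2): Delta=1.0000 Bond=0.0000
V0=49.3691

Under the risk-neutral measure, an up-move has probability p* = (R−d)/(u−d) = 0.8000 and values discount at R = 1.12.
Terminal payoffs: V(3,0)=0.0000, V(3,1)=0.0000, V(3,2)=47.8125, V(3,3)=99.6094
  t=2,j=0: stock 18.3600 → up 22.9500 (V=0.0000), down 11.0160 (V=0.0000). Price 0.0000; hedge Δ=0.0000, bond B=0.0000.
  t=2,j=1: stock 38.2500 → up 47.8125 (V=47.8125), down 22.9500 (V=0.0000). Price 34.1518; hedge Δ=1.9231, bond B=-39.4059.
  t=2,j=2: stock 79.6875 → up 99.6094 (V=99.6094), down 47.8125 (V=47.8125). Price 79.6875; hedge Δ=1.0000, bond B=0.0000.
  t=1,j=0: stock 30.6000 → up 38.2500 (V=34.1518), down 18.3600 (V=0.0000). Price 24.3941; hedge Δ=1.7170, bond B=-28.1471.
  t=1,j=1: stock 63.7500 → up 79.6875 (V=79.6875), down 38.2500 (V=34.1518). Price 63.0182; hedge Δ=1.0989, bond B=-7.0368.
  t=0,j=0: stock 51.0000 → up 63.7500 (V=63.0182), down 30.6000 (V=24.3941). Price 49.3691; hedge Δ=1.1651, bond B=-10.0525.
Self-financing check: at every node Δ·S+B equals the discounted successor values.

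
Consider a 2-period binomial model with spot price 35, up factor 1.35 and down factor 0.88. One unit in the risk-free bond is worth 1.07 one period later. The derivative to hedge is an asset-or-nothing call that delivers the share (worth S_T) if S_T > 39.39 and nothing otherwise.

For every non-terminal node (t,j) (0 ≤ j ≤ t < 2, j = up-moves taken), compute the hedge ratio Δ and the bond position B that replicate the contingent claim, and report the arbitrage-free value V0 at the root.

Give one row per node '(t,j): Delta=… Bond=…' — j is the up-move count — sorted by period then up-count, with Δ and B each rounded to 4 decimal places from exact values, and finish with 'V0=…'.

Since d<R<u, set p* = (R−d)/(u−d) = 0.4043; price each node as the discounted p*-expectation of its children.
At expiry t=2: V(2,0)=0.0000, V(2,1)=41.5800, V(2,2)=63.7875
  t=1,j=0: stock 30.8000 → up 41.5800 (V=41.5800), down 27.1040 (V=0.0000). Price 15.7093; hedge Δ=2.8723, bond B=-72.7588.
  t=1,j=1: stock 47.2500 → up 63.7875 (V=63.7875), down 41.5800 (V=41.5800). Price 47.2500; hedge Δ=1.0000, bond B=0.0000.
  t=0,j=0: stock 35.0000 → up 47.2500 (V=47.2500), down 30.8000 (V=15.7093). Price 26.5979; hedge Δ=1.9174, bond B=-40.5100.
The time-0 hedge costs 26.5979, which is the no-arbitrage price.

(0,0): Delta=1.9174 Bond=-40.5100
(1,0): Delta=2.8723 Bond=-72.7588
(1,1): Delta=1.0000 Bond=0.0000
V0=26.5979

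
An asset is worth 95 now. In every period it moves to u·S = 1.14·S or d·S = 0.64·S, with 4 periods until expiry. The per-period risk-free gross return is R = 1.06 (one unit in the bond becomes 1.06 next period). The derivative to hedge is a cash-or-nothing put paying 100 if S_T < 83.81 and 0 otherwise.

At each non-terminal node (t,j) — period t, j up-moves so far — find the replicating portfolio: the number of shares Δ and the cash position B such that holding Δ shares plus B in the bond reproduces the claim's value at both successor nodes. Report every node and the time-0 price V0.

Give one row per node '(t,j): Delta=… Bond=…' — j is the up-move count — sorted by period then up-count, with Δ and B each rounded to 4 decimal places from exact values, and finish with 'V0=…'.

(0,0): Delta=-0.5987 Bond=66.6006
(1,0): Delta=-2.0657 Bond=159.7937
(1,1): Delta=-0.4418 Bond=53.6067
(2,0): Delta=0.0000 Bond=88.9996
(2,1): Delta=-2.2866 Bond=184.6921
(2,2): Delta=-0.2445 Bond=32.4671
(3,0): Delta=0.0000 Bond=94.3396
(3,1): Delta=0.0000 Bond=94.3396
(3,2): Delta=-2.5311 Bond=215.0943
(3,3): Delta=0.0000 Bond=0.0000
V0=9.7268

Risk-neutral probability p* = (R−d)/(u−d) = (1.06−0.64)/(1.14−0.64) = 0.8400.
At expiry t=4: V(4,0)=100.0000, V(4,1)=100.0000, V(4,2)=100.0000, V(4,3)=0.0000, V(4,4)=0.0000
(3,0): S=24.9037. Δ = (V_up−V_dn)/(S_up−S_dn) = (100.0000−100.0000)/(28.3902−15.9384) = 0.0000. V = [p*·100.0000 + (1−p*)·100.0000]/1.06 = 94.3396. B = V − Δ·S = 94.3396.
(3,1): S=44.3597. Δ = (V_up−V_dn)/(S_up−S_dn) = (100.0000−100.0000)/(50.5700−28.3902) = 0.0000. V = [p*·100.0000 + (1−p*)·100.0000]/1.06 = 94.3396. B = V − Δ·S = 94.3396.
(3,2): S=79.0157. Δ = (V_up−V_dn)/(S_up−S_dn) = (0.0000−100.0000)/(90.0779−50.5700) = -2.5311. V = [p*·0.0000 + (1−p*)·100.0000]/1.06 = 15.0943. B = V − Δ·S = 215.0943.
(3,3): S=140.7467. Δ = (V_up−V_dn)/(S_up−S_dn) = (0.0000−0.0000)/(160.4512−90.0779) = 0.0000. V = [p*·0.0000 + (1−p*)·0.0000]/1.06 = 0.0000. B = V − Δ·S = 0.0000.
(2,0): S=38.9120. Δ = (V_up−V_dn)/(S_up−S_dn) = (94.3396−94.3396)/(44.3597−24.9037) = 0.0000. V = [p*·94.3396 + (1−p*)·94.3396]/1.06 = 88.9996. B = V − Δ·S = 88.9996.
(2,1): S=69.3120. Δ = (V_up−V_dn)/(S_up−S_dn) = (15.0943−94.3396)/(79.0157−44.3597) = -2.2866. V = [p*·15.0943 + (1−p*)·94.3396]/1.06 = 26.2015. B = V − Δ·S = 184.6921.
(2,2): S=123.4620. Δ = (V_up−V_dn)/(S_up−S_dn) = (0.0000−15.0943)/(140.7467−79.0157) = -0.2445. V = [p*·0.0000 + (1−p*)·15.0943]/1.06 = 2.2784. B = V − Δ·S = 32.4671.
(1,0): S=60.8000. Δ = (V_up−V_dn)/(S_up−S_dn) = (26.2015−88.9996)/(69.3120−38.9120) = -2.0657. V = [p*·26.2015 + (1−p*)·88.9996]/1.06 = 34.1974. B = V − Δ·S = 159.7937.
(1,1): S=108.3000. Δ = (V_up−V_dn)/(S_up−S_dn) = (2.2784−26.2015)/(123.4620−69.3120) = -0.4418. V = [p*·2.2784 + (1−p*)·26.2015]/1.06 = 5.7605. B = V − Δ·S = 53.6067.
(0,0): S=95.0000. Δ = (V_up−V_dn)/(S_up−S_dn) = (5.7605−34.1974)/(108.3000−60.8000) = -0.5987. V = [p*·5.7605 + (1−p*)·34.1974]/1.06 = 9.7268. B = V − Δ·S = 66.6006.
Self-financing check: at every node Δ·S+B equals the discounted successor values.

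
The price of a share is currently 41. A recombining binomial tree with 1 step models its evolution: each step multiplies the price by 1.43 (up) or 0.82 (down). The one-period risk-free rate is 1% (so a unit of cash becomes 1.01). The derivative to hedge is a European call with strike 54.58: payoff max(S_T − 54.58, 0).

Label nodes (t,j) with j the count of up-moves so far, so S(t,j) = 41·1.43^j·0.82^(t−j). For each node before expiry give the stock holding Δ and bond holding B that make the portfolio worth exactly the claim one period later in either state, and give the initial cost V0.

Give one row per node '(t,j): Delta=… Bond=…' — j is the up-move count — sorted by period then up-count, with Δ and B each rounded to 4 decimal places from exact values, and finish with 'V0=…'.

The replicating-portfolio and risk-neutral prices coincide; use p* = (1.01−0.82)/(1.43−0.82) = 0.3115 for the latter.
Terminal values V(1,·): V(1,0)=0.0000, V(1,1)=4.0500
Node (0,0) S=41.0000: V=(p*·4.0500+(1−p*)·0.0000)/1.01=1.2490; Δ=(4.0500−0.0000)/(58.6300−33.6200)=0.1619; B=V−Δ·S=-5.3904
Self-financing check: at every node Δ·S+B equals the discounted successor values.

(0,0): Delta=0.1619 Bond=-5.3904
V0=1.2490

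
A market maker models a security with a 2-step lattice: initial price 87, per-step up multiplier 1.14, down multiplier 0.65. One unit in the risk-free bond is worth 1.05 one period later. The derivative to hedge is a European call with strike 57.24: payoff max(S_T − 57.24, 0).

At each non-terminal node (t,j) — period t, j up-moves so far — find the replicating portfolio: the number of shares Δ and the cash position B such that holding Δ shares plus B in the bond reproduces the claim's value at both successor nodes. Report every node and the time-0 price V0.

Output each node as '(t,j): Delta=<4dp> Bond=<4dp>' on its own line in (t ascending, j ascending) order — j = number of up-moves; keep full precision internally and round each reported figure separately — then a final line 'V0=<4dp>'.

(0,0): Delta=0.9160 Bond=-43.9795
(1,0): Delta=0.2608 Bond=-9.1303
(1,1): Delta=1.0000 Bond=-54.5143
V0=35.7084

Risk-neutral probability p* = (R−d)/(u−d) = (1.05−0.65)/(1.14−0.65) = 0.8163.
Payoff layer (t=2): V(2,0)=0.0000, V(2,1)=7.2270, V(2,2)=55.8252
Node (1,0) S=56.5500: V=(p*·7.2270+(1−p*)·0.0000)/1.05=5.6187; Δ=(7.2270−0.0000)/(64.4670−36.7575)=0.2608; B=V−Δ·S=-9.1303
Node (1,1) S=99.1800: V=(p*·55.8252+(1−p*)·7.2270)/1.05=44.6657; Δ=(55.8252−7.2270)/(113.0652−64.4670)=1.0000; B=V−Δ·S=-54.5143
Node (0,0) S=87.0000: V=(p*·44.6657+(1−p*)·5.6187)/1.05=35.7084; Δ=(44.6657−5.6187)/(99.1800−56.5500)=0.9160; B=V−Δ·S=-43.9795
Root portfolio cost Δ·87+B reproduces V0=35.7084.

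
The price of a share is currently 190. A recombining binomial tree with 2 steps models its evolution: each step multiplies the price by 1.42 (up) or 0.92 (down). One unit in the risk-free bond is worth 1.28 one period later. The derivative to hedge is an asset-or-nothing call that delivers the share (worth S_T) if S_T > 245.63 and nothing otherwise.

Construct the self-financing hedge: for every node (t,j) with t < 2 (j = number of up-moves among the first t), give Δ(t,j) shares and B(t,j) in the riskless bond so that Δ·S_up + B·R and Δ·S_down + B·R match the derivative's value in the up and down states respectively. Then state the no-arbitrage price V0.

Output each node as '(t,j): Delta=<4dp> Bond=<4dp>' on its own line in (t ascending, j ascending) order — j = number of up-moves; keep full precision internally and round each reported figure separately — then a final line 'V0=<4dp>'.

(0,0): Delta=1.3703 Bond=-78.0523
(1,0): Delta=2.8400 Bond=-356.8105
(1,1): Delta=1.0000 Bond=0.0000
V0=182.3047

The replicating-portfolio and risk-neutral prices coincide; use p* = (1.28−0.92)/(1.42−0.92) = 0.7200 for the latter.
At expiry t=2: V(2,0)=0.0000, V(2,1)=248.2160, V(2,2)=383.1160
(1,0): S=174.8000. Δ = (V_up−V_dn)/(S_up−S_dn) = (248.2160−0.0000)/(248.2160−160.8160) = 2.8400. V = [p*·248.2160 + (1−p*)·0.0000]/1.28 = 139.6215. B = V − Δ·S = -356.8105.
(1,1): S=269.8000. Δ = (V_up−V_dn)/(S_up−S_dn) = (383.1160−248.2160)/(383.1160−248.2160) = 1.0000. V = [p*·383.1160 + (1−p*)·248.2160]/1.28 = 269.8000. B = V − Δ·S = 0.0000.
(0,0): S=190.0000. Δ = (V_up−V_dn)/(S_up−S_dn) = (269.8000−139.6215)/(269.8000−174.8000) = 1.3703. V = [p*·269.8000 + (1−p*)·139.6215]/1.28 = 182.3047. B = V − Δ·S = -78.0523.
Check: Δ(0,0)·S0 + B(0,0) = 182.3047 = V0.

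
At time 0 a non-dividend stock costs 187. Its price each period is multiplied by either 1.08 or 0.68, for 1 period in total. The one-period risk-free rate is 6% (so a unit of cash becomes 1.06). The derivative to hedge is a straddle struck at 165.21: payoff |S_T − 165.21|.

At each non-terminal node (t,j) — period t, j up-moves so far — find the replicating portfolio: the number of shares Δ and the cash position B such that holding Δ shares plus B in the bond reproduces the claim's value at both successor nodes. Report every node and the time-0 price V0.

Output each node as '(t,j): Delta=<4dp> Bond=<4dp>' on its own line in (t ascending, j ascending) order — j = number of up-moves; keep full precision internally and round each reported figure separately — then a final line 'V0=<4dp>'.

(0,0): Delta=-0.0174 Bond=37.9811
V0=34.7311

The replicating-portfolio and risk-neutral prices coincide; use p* = (1.06−0.68)/(1.08−0.68) = 0.9500 for the latter.
Payoff layer (t=1): V(1,0)=38.0500, V(1,1)=36.7500
  t=0,j=0: stock 187.0000 → up 201.9600 (V=36.7500), down 127.1600 (V=38.0500). Price 34.7311; hedge Δ=-0.0174, bond B=37.9811.
Root portfolio cost Δ·187+B reproduces V0=34.7311.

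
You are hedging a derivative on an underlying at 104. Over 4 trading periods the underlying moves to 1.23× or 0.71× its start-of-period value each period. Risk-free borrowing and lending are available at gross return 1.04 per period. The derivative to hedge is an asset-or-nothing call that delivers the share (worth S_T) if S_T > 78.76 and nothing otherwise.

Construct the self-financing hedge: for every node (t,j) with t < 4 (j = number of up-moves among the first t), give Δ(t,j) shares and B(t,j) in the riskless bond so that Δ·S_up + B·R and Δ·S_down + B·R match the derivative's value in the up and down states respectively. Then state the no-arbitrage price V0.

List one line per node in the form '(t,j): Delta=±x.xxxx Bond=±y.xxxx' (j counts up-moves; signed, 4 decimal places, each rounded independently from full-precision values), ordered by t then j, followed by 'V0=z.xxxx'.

No-arbitrage ⇒ martingale measure with p* = (R−d)/(u−d) = 0.6346.
Terminal values V(4,·): V(4,0)=0.0000, V(4,1)=0.0000, V(4,2)=79.3159, V(4,3)=137.4064, V(4,4)=238.0421
Node (3,0) S=37.2227: V=(p*·0.0000+(1−p*)·0.0000)/1.04=0.0000; Δ=(0.0000−0.0000)/(45.7840−26.4281)=0.0000; B=V−Δ·S=0.0000
Node (3,1) S=64.4845: V=(p*·79.3159+(1−p*)·0.0000)/1.04=48.3991; Δ=(79.3159−0.0000)/(79.3159−45.7840)=2.3654; B=V−Δ·S=-104.1315
Node (3,2) S=111.7125: V=(p*·137.4064+(1−p*)·79.3159)/1.04=111.7125; Δ=(137.4064−79.3159)/(137.4064−79.3159)=1.0000; B=V−Δ·S=0.0000
Node (3,3) S=193.5302: V=(p*·238.0421+(1−p*)·137.4064)/1.04=193.5302; Δ=(238.0421−137.4064)/(238.0421−137.4064)=1.0000; B=V−Δ·S=0.0000
Node (2,0) S=52.4264: V=(p*·48.3991+(1−p*)·0.0000)/1.04=29.5335; Δ=(48.3991−0.0000)/(64.4845−37.2227)=1.7754; B=V−Δ·S=-63.5418
Node (2,1) S=90.8232: V=(p*·111.7125+(1−p*)·48.3991)/1.04=85.1719; Δ=(111.7125−48.3991)/(111.7125−64.4845)=1.3406; B=V−Δ·S=-36.5846
Node (2,2) S=157.3416: V=(p*·193.5302+(1−p*)·111.7125)/1.04=157.3416; Δ=(193.5302−111.7125)/(193.5302−111.7125)=1.0000; B=V−Δ·S=0.0000
Node (1,0) S=73.8400: V=(p*·85.1719+(1−p*)·29.5335)/1.04=62.3485; Δ=(85.1719−29.5335)/(90.8232−52.4264)=1.4490; B=V−Δ·S=-44.6484
Node (1,1) S=127.9200: V=(p*·157.3416+(1−p*)·85.1719)/1.04=125.9345; Δ=(157.3416−85.1719)/(157.3416−90.8232)=1.0850; B=V−Δ·S=-12.8533
Node (0,0) S=104.0000: V=(p*·125.9345+(1−p*)·62.3485)/1.04=98.7511; Δ=(125.9345−62.3485)/(127.9200−73.8400)=1.1758; B=V−Δ·S=-23.5296
Root portfolio cost Δ·104+B reproduces V0=98.7511.

(0,0): Delta=1.1758 Bond=-23.5296
(1,0): Delta=1.4490 Bond=-44.6484
(1,1): Delta=1.0850 Bond=-12.8533
(2,0): Delta=1.7754 Bond=-63.5418
(2,1): Delta=1.3406 Bond=-36.5846
(2,2): Delta=1.0000 Bond=0.0000
(3,0): Delta=0.0000 Bond=0.0000
(3,1): Delta=2.3654 Bond=-104.1315
(3,2): Delta=1.0000 Bond=0.0000
(3,3): Delta=1.0000 Bond=0.0000
V0=98.7511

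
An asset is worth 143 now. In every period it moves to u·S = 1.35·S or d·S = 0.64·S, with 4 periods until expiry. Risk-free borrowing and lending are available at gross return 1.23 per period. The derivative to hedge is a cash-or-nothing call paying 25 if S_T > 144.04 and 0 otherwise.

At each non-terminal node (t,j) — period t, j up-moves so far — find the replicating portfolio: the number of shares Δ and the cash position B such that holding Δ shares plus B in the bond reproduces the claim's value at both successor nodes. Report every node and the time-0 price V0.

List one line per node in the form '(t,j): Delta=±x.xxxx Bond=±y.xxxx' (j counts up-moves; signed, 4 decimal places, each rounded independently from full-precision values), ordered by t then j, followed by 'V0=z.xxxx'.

(0,0): Delta=0.0463 Bond=2.8203
(1,0): Delta=0.1756 Bond=-8.3625
(1,1): Delta=0.0339 Bond=5.8754
(2,0): Delta=0.0000 Bond=0.0000
(2,1): Delta=0.1925 Bond=-12.3778
(2,2): Delta=0.0186 Bond=11.2141
(3,0): Delta=0.0000 Bond=0.0000
(3,1): Delta=0.0000 Bond=0.0000
(3,2): Delta=0.2111 Bond=-18.3213
(3,3): Delta=0.0000 Bond=20.3252
V0=9.4455

Risk-neutral probability p* = (R−d)/(u−d) = (1.23−0.64)/(1.35−0.64) = 0.8310.
Payoff layer (t=4): V(4,0)=0.0000, V(4,1)=0.0000, V(4,2)=0.0000, V(4,3)=25.0000, V(4,4)=25.0000
  t=3,j=0: stock 37.4866 → up 50.6069 (V=0.0000), down 23.9914 (V=0.0000). Price 0.0000; hedge Δ=0.0000, bond B=0.0000.
  t=3,j=1: stock 79.0733 → up 106.7489 (V=0.0000), down 50.6069 (V=0.0000). Price 0.0000; hedge Δ=0.0000, bond B=0.0000.
  t=3,j=2: stock 166.7952 → up 225.1735 (V=25.0000), down 106.7489 (V=0.0000). Price 16.8900; hedge Δ=0.2111, bond B=-18.3213.
  t=3,j=3: stock 351.8336 → up 474.9754 (V=25.0000), down 225.1735 (V=25.0000). Price 20.3252; hedge Δ=0.0000, bond B=20.3252.
  t=2,j=0: stock 58.5728 → up 79.0733 (V=0.0000), down 37.4866 (V=0.0000). Price 0.0000; hedge Δ=0.0000, bond B=0.0000.
  t=2,j=1: stock 123.5520 → up 166.7952 (V=16.8900), down 79.0733 (V=0.0000). Price 11.4108; hedge Δ=0.1925, bond B=-12.3778.
  t=2,j=2: stock 260.6175 → up 351.8336 (V=20.3252), down 166.7952 (V=16.8900). Price 16.0525; hedge Δ=0.0186, bond B=11.2141.
  t=1,j=0: stock 91.5200 → up 123.5520 (V=11.4108), down 58.5728 (V=0.0000). Price 7.7091; hedge Δ=0.1756, bond B=-8.3625.
  t=1,j=1: stock 193.0500 → up 260.6175 (V=16.0525), down 123.5520 (V=11.4108). Price 12.4130; hedge Δ=0.0339, bond B=5.8754.
  t=0,j=0: stock 143.0000 → up 193.0500 (V=12.4130), down 91.5200 (V=7.7091). Price 9.4455; hedge Δ=0.0463, bond B=2.8203.
The time-0 hedge costs 9.4455, which is the no-arbitrage price.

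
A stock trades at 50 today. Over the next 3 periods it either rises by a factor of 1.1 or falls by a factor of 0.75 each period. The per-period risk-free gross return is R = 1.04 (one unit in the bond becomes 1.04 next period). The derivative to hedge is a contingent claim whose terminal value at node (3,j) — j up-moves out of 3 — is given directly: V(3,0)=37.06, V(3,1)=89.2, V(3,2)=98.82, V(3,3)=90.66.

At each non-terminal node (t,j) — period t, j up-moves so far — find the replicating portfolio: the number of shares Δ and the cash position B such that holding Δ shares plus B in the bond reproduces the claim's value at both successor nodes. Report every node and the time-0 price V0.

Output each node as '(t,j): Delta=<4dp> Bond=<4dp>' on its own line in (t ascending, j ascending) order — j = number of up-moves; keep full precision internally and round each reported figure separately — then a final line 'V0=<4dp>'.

Under the risk-neutral measure, an up-move has probability p* = (R−d)/(u−d) = 0.8286 and values discount at R = 1.04.
Terminal payoffs: V(3,0)=37.0600, V(3,1)=89.2000, V(3,2)=98.8200, V(3,3)=90.6600
(2,0): S=28.1250. Δ = (V_up−V_dn)/(S_up−S_dn) = (89.2000−37.0600)/(30.9375−21.0938) = 5.2968. V = [p*·89.2000 + (1−p*)·37.0600]/1.04 = 77.1747. B = V − Δ·S = -71.7967.
(2,1): S=41.2500. Δ = (V_up−V_dn)/(S_up−S_dn) = (98.8200−89.2000)/(45.3750−30.9375) = 0.6663. V = [p*·98.8200 + (1−p*)·89.2000]/1.04 = 93.4335. B = V − Δ·S = 65.9478.
(2,2): S=60.5000. Δ = (V_up−V_dn)/(S_up−S_dn) = (90.6600−98.8200)/(66.5500−45.3750) = -0.3854. V = [p*·90.6600 + (1−p*)·98.8200]/1.04 = 88.5181. B = V − Δ·S = 111.8324.
(1,0): S=37.5000. Δ = (V_up−V_dn)/(S_up−S_dn) = (93.4335−77.1747)/(41.2500−28.1250) = 1.2388. V = [p*·93.4335 + (1−p*)·77.1747]/1.04 = 87.1599. B = V − Δ·S = 40.7062.
(1,1): S=55.0000. Δ = (V_up−V_dn)/(S_up−S_dn) = (88.5181−93.4335)/(60.5000−41.2500) = -0.2553. V = [p*·88.5181 + (1−p*)·93.4335]/1.04 = 85.9238. B = V − Δ·S = 99.9678.
(0,0): S=50.0000. Δ = (V_up−V_dn)/(S_up−S_dn) = (85.9238−87.1599)/(55.0000−37.5000) = -0.0706. V = [p*·85.9238 + (1−p*)·87.1599]/1.04 = 82.8228. B = V − Δ·S = 86.3545.
Each (Δ,B) replicates both successor values, so the strategy is self-financing and V0 is arbitrage-free.

(0,0): Delta=-0.0706 Bond=86.3545
(1,0): Delta=1.2388 Bond=40.7062
(1,1): Delta=-0.2553 Bond=99.9678
(2,0): Delta=5.2968 Bond=-71.7967
(2,1): Delta=0.6663 Bond=65.9478
(2,2): Delta=-0.3854 Bond=111.8324
V0=82.8228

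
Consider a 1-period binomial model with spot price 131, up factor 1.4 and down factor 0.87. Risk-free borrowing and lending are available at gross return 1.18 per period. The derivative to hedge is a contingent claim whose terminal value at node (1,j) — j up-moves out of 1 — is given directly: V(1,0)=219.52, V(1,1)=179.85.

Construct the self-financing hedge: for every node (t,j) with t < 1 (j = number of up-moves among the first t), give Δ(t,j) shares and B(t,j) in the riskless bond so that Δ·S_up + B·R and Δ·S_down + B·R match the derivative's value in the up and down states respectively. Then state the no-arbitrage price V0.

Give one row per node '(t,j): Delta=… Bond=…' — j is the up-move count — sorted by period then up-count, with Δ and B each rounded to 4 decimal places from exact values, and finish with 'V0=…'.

Risk-neutral probability p* = (R−d)/(u−d) = (1.18−0.87)/(1.4−0.87) = 0.5849.
Terminal values V(1,·): V(1,0)=219.5200, V(1,1)=179.8500
Node (0,0) S=131.0000: V=(p*·179.8500+(1−p*)·219.5200)/1.18=166.3702; Δ=(179.8500−219.5200)/(183.4000−113.9700)=-0.5714; B=V−Δ·S=241.2192
The time-0 hedge costs 166.3702, which is the no-arbitrage price.

(0,0): Delta=-0.5714 Bond=241.2192
V0=166.3702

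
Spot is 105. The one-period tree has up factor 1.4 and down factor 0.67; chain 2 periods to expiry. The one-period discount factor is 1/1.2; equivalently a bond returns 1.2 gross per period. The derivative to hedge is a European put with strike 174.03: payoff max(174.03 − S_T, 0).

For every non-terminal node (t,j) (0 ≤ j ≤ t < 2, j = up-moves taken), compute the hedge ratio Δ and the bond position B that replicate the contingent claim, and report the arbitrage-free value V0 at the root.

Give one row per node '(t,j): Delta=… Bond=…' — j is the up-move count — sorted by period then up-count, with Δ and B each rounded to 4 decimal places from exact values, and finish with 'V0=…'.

(0,0): Delta=-0.7492 Bond=106.1527
(1,0): Delta=-1.0000 Bond=145.0250
(1,1): Delta=-0.7039 Bond=120.7260
V0=27.4837

Under the risk-neutral measure, an up-move has probability p* = (R−d)/(u−d) = 0.7260 and values discount at R = 1.2.
Terminal values V(2,·): V(2,0)=126.8955, V(2,1)=75.5400, V(2,2)=0.0000
Node (1,0) S=70.3500: V=(p*·75.5400+(1−p*)·126.8955)/1.2=74.6750; Δ=(75.5400−126.8955)/(98.4900−47.1345)=-1.0000; B=V−Δ·S=145.0250
Node (1,1) S=147.0000: V=(p*·0.0000+(1−p*)·75.5400)/1.2=17.2466; Δ=(0.0000−75.5400)/(205.8000−98.4900)=-0.7039; B=V−Δ·S=120.7260
Node (0,0) S=105.0000: V=(p*·17.2466+(1−p*)·74.6750)/1.2=27.4837; Δ=(17.2466−74.6750)/(147.0000−70.3500)=-0.7492; B=V−Δ·S=106.1527
Self-financing check: at every node Δ·S+B equals the discounted successor values.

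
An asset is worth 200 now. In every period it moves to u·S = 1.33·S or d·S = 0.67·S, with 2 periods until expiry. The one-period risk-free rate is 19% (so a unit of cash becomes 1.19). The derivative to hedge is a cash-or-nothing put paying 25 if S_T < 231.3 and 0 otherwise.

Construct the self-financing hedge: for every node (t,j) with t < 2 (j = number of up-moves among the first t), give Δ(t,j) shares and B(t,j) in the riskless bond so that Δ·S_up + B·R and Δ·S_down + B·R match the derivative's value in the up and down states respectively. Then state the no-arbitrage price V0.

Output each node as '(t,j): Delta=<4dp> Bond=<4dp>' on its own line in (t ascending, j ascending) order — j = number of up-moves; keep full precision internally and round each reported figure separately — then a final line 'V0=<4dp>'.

The replicating-portfolio and risk-neutral prices coincide; use p* = (1.19−0.67)/(1.33−0.67) = 0.7879 for the latter.
Payoff layer (t=2): V(2,0)=25.0000, V(2,1)=25.0000, V(2,2)=0.0000
  t=1,j=0: stock 134.0000 → up 178.2200 (V=25.0000), down 89.7800 (V=25.0000). Price 21.0084; hedge Δ=0.0000, bond B=21.0084.
  t=1,j=1: stock 266.0000 → up 353.7800 (V=0.0000), down 178.2200 (V=25.0000). Price 4.4563; hedge Δ=-0.1424, bond B=42.3351.
  t=0,j=0: stock 200.0000 → up 266.0000 (V=4.4563), down 134.0000 (V=21.0084). Price 6.6953; hedge Δ=-0.1254, bond B=31.7742.
Root portfolio cost Δ·200+B reproduces V0=6.6953.

(0,0): Delta=-0.1254 Bond=31.7742
(1,0): Delta=0.0000 Bond=21.0084
(1,1): Delta=-0.1424 Bond=42.3351
V0=6.6953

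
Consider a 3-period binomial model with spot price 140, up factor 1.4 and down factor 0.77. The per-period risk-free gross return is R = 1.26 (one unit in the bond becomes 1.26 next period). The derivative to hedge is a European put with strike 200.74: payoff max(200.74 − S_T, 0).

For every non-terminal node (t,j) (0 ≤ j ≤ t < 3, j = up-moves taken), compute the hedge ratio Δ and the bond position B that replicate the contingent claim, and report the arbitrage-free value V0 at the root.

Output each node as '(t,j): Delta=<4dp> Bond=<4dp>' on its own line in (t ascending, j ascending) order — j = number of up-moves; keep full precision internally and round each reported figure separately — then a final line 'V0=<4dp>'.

Risk-neutral probability p* = (R−d)/(u−d) = (1.26−0.77)/(1.4−0.77) = 0.7778.
Terminal values V(3,·): V(3,0)=136.8254, V(3,1)=84.5316, V(3,2)=0.0000, V(3,3)=0.0000
(2,0): S=83.0060. Δ = (V_up−V_dn)/(S_up−S_dn) = (84.5316−136.8254)/(116.2084−63.9146) = -1.0000. V = [p*·84.5316 + (1−p*)·136.8254]/1.26 = 76.3115. B = V − Δ·S = 159.3175.
(2,1): S=150.9200. Δ = (V_up−V_dn)/(S_up−S_dn) = (0.0000−84.5316)/(211.2880−116.2084) = -0.8891. V = [p*·0.0000 + (1−p*)·84.5316]/1.26 = 14.9086. B = V − Δ·S = 149.0857.
(2,2): S=274.4000. Δ = (V_up−V_dn)/(S_up−S_dn) = (0.0000−0.0000)/(384.1600−211.2880) = 0.0000. V = [p*·0.0000 + (1−p*)·0.0000]/1.26 = 0.0000. B = V − Δ·S = 0.0000.
(1,0): S=107.8000. Δ = (V_up−V_dn)/(S_up−S_dn) = (14.9086−76.3115)/(150.9200−83.0060) = -0.9041. V = [p*·14.9086 + (1−p*)·76.3115]/1.26 = 22.6616. B = V − Δ·S = 120.1265.
(1,1): S=196.0000. Δ = (V_up−V_dn)/(S_up−S_dn) = (0.0000−14.9086)/(274.4000−150.9200) = -0.1207. V = [p*·0.0000 + (1−p*)·14.9086]/1.26 = 2.6294. B = V − Δ·S = 26.2938.
(0,0): S=140.0000. Δ = (V_up−V_dn)/(S_up−S_dn) = (2.6294−22.6616)/(196.0000−107.8000) = -0.2271. V = [p*·2.6294 + (1−p*)·22.6616]/1.26 = 5.6198. B = V − Δ·S = 37.4171.
The time-0 hedge costs 5.6198, which is the no-arbitrage price.

(0,0): Delta=-0.2271 Bond=37.4171
(1,0): Delta=-0.9041 Bond=120.1265
(1,1): Delta=-0.1207 Bond=26.2938
(2,0): Delta=-1.0000 Bond=159.3175
(2,1): Delta=-0.8891 Bond=149.0857
(2,2): Delta=0.0000 Bond=0.0000
V0=5.6198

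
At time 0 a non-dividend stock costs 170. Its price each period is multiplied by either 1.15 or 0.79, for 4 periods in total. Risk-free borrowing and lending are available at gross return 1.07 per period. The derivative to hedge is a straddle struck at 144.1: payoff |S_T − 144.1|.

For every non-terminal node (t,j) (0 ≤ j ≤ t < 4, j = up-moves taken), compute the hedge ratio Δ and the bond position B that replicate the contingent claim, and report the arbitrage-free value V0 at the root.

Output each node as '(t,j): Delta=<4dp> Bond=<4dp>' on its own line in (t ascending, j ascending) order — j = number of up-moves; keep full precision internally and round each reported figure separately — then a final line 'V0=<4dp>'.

Under the risk-neutral measure, an up-move has probability p* = (R−d)/(u−d) = 0.7778 and values discount at R = 1.07.
Payoff layer (t=4): V(4,0)=77.8849, V(4,1)=47.7109, V(4,2)=3.7867, V(4,3)=60.1535, V(4,4)=153.2311
  t=3,j=0: stock 83.8166 → up 96.3891 (V=47.7109), down 66.2151 (V=77.8849). Price 50.8563; hedge Δ=-1.0000, bond B=134.6729.
  t=3,j=1: stock 122.0115 → up 140.3133 (V=3.7867), down 96.3891 (V=47.7109). Price 12.6613; hedge Δ=-1.0000, bond B=134.6729.
  t=3,j=2: stock 177.6117 → up 204.2535 (V=60.1535), down 140.3133 (V=3.7867). Price 44.5117; hedge Δ=0.8816, bond B=-112.0627.
  t=3,j=3: stock 258.5487 → up 297.3311 (V=153.2311), down 204.2535 (V=60.1535). Price 123.8759; hedge Δ=1.0000, bond B=-134.6729.
  t=2,j=0: stock 106.0970 → up 122.0116 (V=12.6613), down 83.8166 (V=50.8563). Price 19.7655; hedge Δ=-1.0000, bond B=125.8625.
  t=2,j=1: stock 154.4450 → up 177.6117 (V=44.5117), down 122.0115 (V=12.6613). Price 34.9849; hedge Δ=0.5728, bond B=-53.4884.
  t=2,j=2: stock 224.8250 → up 258.5487 (V=123.8759), down 177.6117 (V=44.5117). Price 99.2891; hedge Δ=0.9806, bond B=-121.1667.
  t=1,j=0: stock 134.3000 → up 154.4450 (V=34.9849), down 106.0970 (V=19.7655). Price 29.5354; hedge Δ=0.3148, bond B=-12.7408.
  t=1,j=1: stock 195.5000 → up 224.8250 (V=99.2891), down 154.4450 (V=34.9849). Price 79.4386; hedge Δ=0.9137, bond B=-99.1842.
  t=0,j=0: stock 170.0000 → up 195.5000 (V=79.4386), down 134.3000 (V=29.5354). Price 63.8776; hedge Δ=0.8154, bond B=-74.7426.
Check: Δ(0,0)·S0 + B(0,0) = 63.8776 = V0.

(0,0): Delta=0.8154 Bond=-74.7426
(1,0): Delta=0.3148 Bond=-12.7408
(1,1): Delta=0.9137 Bond=-99.1842
(2,0): Delta=-1.0000 Bond=125.8625
(2,1): Delta=0.5728 Bond=-53.4884
(2,2): Delta=0.9806 Bond=-121.1667
(3,0): Delta=-1.0000 Bond=134.6729
(3,1): Delta=-1.0000 Bond=134.6729
(3,2): Delta=0.8816 Bond=-112.0627
(3,3): Delta=1.0000 Bond=-134.6729
V0=63.8776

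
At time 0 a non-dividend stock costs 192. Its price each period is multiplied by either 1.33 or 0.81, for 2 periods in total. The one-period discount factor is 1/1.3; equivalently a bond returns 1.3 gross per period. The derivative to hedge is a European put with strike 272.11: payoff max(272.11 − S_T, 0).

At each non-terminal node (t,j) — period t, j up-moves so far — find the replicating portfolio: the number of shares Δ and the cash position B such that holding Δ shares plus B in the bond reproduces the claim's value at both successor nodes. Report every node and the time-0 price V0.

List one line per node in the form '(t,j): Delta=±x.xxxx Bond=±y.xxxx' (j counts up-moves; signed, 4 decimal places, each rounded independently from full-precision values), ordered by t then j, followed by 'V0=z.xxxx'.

(0,0): Delta=-0.5098 Bond=102.3693
(1,0): Delta=-1.0000 Bond=209.3154
(1,1): Delta=-0.4915 Bond=128.4127
V0=4.4869

Risk-neutral probability p* = (R−d)/(u−d) = (1.3−0.81)/(1.33−0.81) = 0.9423.
Terminal payoffs: V(2,0)=146.1388, V(2,1)=65.2684, V(2,2)=0.0000
  t=1,j=0: stock 155.5200 → up 206.8416 (V=65.2684), down 125.9712 (V=146.1388). Price 53.7954; hedge Δ=-1.0000, bond B=209.3154.
  t=1,j=1: stock 255.3600 → up 339.6288 (V=0.0000), down 206.8416 (V=65.2684). Price 2.8965; hedge Δ=-0.4915, bond B=128.4127.
  t=0,j=0: stock 192.0000 → up 255.3600 (V=2.8965), down 155.5200 (V=53.7954). Price 4.4869; hedge Δ=-0.5098, bond B=102.3693.
Root portfolio cost Δ·192+B reproduces V0=4.4869.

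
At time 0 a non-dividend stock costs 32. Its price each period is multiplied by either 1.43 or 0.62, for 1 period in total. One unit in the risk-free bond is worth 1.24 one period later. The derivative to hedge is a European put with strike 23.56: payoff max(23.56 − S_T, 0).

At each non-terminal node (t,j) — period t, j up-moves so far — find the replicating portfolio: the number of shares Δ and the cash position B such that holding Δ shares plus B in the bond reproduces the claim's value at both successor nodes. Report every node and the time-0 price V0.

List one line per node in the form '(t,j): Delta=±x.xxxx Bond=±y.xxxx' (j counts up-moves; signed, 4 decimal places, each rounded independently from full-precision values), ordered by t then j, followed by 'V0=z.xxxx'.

The replicating-portfolio and risk-neutral prices coincide; use p* = (1.24−0.62)/(1.43−0.62) = 0.7654 for the latter.
At expiry t=1: V(1,0)=3.7200, V(1,1)=0.0000
  t=0,j=0: stock 32.0000 → up 45.7600 (V=0.0000), down 19.8400 (V=3.7200). Price 0.7037; hedge Δ=-0.1435, bond B=5.2963.
Self-financing check: at every node Δ·S+B equals the discounted successor values.

(0,0): Delta=-0.1435 Bond=5.2963
V0=0.7037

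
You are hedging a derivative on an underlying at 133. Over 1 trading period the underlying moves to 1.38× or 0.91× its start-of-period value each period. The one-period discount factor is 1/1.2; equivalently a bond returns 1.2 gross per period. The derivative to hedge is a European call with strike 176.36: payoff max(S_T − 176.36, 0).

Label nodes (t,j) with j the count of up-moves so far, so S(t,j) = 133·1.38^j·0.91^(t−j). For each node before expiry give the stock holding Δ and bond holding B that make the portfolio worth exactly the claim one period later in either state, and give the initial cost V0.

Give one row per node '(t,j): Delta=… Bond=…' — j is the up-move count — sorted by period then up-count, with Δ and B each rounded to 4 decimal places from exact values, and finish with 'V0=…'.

Risk-neutral probability p* = (R−d)/(u−d) = (1.2−0.91)/(1.38−0.91) = 0.6170.
Terminal values V(1,·): V(1,0)=0.0000, V(1,1)=7.1800
  t=0,j=0: stock 133.0000 → up 183.5400 (V=7.1800), down 121.0300 (V=0.0000). Price 3.6918; hedge Δ=0.1149, bond B=-11.5848.
The time-0 hedge costs 3.6918, which is the no-arbitrage price.

(0,0): Delta=0.1149 Bond=-11.5848
V0=3.6918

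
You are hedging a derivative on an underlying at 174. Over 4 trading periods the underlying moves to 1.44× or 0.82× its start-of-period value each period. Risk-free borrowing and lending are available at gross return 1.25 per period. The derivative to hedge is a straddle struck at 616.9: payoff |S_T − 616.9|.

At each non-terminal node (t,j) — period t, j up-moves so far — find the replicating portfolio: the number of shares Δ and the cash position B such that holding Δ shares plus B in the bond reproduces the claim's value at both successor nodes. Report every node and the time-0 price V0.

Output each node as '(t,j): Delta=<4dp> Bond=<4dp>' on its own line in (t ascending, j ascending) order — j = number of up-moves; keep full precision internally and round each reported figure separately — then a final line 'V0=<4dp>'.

(0,0): Delta=-0.5843 Bond=205.2360
(1,0): Delta=-1.0000 Bond=315.8528
(1,1): Delta=-0.4797 Bond=230.3392
(2,0): Delta=-1.0000 Bond=394.8160
(2,1): Delta=-1.0000 Bond=394.8160
(2,2): Delta=-0.3488 Bond=240.6927
(3,0): Delta=-1.0000 Bond=493.5200
(3,1): Delta=-1.0000 Bond=493.5200
(3,2): Delta=-1.0000 Bond=493.5200
(3,3): Delta=-0.1850 Bond=215.7397
V0=103.5626

The replicating-portfolio and risk-neutral prices coincide; use p* = (1.25−0.82)/(1.44−0.82) = 0.6935 for the latter.
Terminal payoffs: V(4,0)=538.2308, V(4,1)=478.7492, V(4,2)=374.2938, V(4,3)=190.8598, V(4,4)=131.2682
(3,0): S=95.9380. Δ = (V_up−V_dn)/(S_up−S_dn) = (478.7492−538.2308)/(138.1508−78.6692) = -1.0000. V = [p*·478.7492 + (1−p*)·538.2308]/1.25 = 397.5820. B = V − Δ·S = 493.5200.
(3,1): S=168.4765. Δ = (V_up−V_dn)/(S_up−S_dn) = (374.2938−478.7492)/(242.6062−138.1508) = -1.0000. V = [p*·374.2938 + (1−p*)·478.7492]/1.25 = 325.0435. B = V − Δ·S = 493.5200.
(3,2): S=295.8612. Δ = (V_up−V_dn)/(S_up−S_dn) = (190.8598−374.2938)/(426.0402−242.6062) = -1.0000. V = [p*·190.8598 + (1−p*)·374.2938]/1.25 = 197.6588. B = V − Δ·S = 493.5200.
(3,3): S=519.5612. Δ = (V_up−V_dn)/(S_up−S_dn) = (131.2682−190.8598)/(748.1682−426.0402) = -0.1850. V = [p*·131.2682 + (1−p*)·190.8598]/1.25 = 119.6241. B = V − Δ·S = 215.7397.
(2,0): S=116.9976. Δ = (V_up−V_dn)/(S_up−S_dn) = (325.0435−397.5820)/(168.4765−95.9380) = -1.0000. V = [p*·325.0435 + (1−p*)·397.5820]/1.25 = 277.8184. B = V − Δ·S = 394.8160.
(2,1): S=205.4592. Δ = (V_up−V_dn)/(S_up−S_dn) = (197.6588−325.0435)/(295.8612−168.4765) = -1.0000. V = [p*·197.6588 + (1−p*)·325.0435]/1.25 = 189.3568. B = V − Δ·S = 394.8160.
(2,2): S=360.8064. Δ = (V_up−V_dn)/(S_up−S_dn) = (119.6241−197.6588)/(519.5612−295.8612) = -0.3488. V = [p*·119.6241 + (1−p*)·197.6588]/1.25 = 114.8303. B = V − Δ·S = 240.6927.
(1,0): S=142.6800. Δ = (V_up−V_dn)/(S_up−S_dn) = (189.3568−277.8184)/(205.4592−116.9976) = -1.0000. V = [p*·189.3568 + (1−p*)·277.8184]/1.25 = 173.1728. B = V − Δ·S = 315.8528.
(1,1): S=250.5600. Δ = (V_up−V_dn)/(S_up−S_dn) = (114.8303−189.3568)/(360.8064−205.4592) = -0.4797. V = [p*·114.8303 + (1−p*)·189.3568]/1.25 = 110.1353. B = V − Δ·S = 230.3392.
(0,0): S=174.0000. Δ = (V_up−V_dn)/(S_up−S_dn) = (110.1353−173.1728)/(250.5600−142.6800) = -0.5843. V = [p*·110.1353 + (1−p*)·173.1728]/1.25 = 103.5626. B = V − Δ·S = 205.2360.
Each (Δ,B) replicates both successor values, so the strategy is self-financing and V0 is arbitrage-free.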